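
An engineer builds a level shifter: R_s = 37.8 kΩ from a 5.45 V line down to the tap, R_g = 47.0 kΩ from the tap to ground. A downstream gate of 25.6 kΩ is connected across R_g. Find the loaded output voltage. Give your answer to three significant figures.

The load sits in parallel with R_g: R_g‖R_L = (47.0 × 25.6) / (47.0 + 25.6) = 16.57 kΩ.
V_out = 5.45 × 16.57 / (37.8 + 16.57) = 5.45 × 16.57/54.37 = 1.66 V.
(Unloaded it would have been 3.02 V.)

V_out ≈ 1.66 V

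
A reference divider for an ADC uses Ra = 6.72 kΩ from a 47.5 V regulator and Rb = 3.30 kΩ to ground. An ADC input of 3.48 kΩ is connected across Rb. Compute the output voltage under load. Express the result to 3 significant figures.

V_out ≈ 9.56 V

The load sits in parallel with Rb: Rb‖R_L = (3.30 × 3.48) / (3.30 + 3.48) = 1.694 kΩ.
V_out = 47.5 × 1.694 / (6.72 + 1.694) = 47.5 × 1.694/8.414 = 9.56 V.
(Unloaded it would have been 15.6 V.)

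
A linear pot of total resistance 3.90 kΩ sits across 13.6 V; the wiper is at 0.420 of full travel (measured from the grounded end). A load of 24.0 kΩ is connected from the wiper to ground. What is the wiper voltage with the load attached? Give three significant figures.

V ≈ 5.49 V

The wiper splits the pot into (1−α)R = 2.262 kΩ above and αR = 1.638 kΩ below.
Lower section ‖ load = 1.533 kΩ.
V_wiper = 13.6 × 1.533/(2.262 + 1.533) = 5.49 V.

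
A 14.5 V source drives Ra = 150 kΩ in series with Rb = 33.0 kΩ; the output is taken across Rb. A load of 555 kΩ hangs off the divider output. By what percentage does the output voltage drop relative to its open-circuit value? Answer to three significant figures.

The divider's output (Thévenin) resistance is Ra‖Rb = 27.05 kΩ.
Fractional drop under load = R_th/(R_th + R_L) = 27.05 / (27.05 + 555) = 0.04647.
So the output falls by 4.65 %.

4.65 %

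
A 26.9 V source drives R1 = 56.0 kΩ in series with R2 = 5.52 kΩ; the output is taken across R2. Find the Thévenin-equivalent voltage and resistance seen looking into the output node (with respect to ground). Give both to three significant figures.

V_th = 2.41 V, R_th = 5.02 kΩ

V_th is the open-circuit tap voltage: 26.9 × 5.52/(56.0 + 5.52) = 2.41 V.
With the supply zeroed, R1 and R2 appear in parallel from the tap: R_th = R1‖R2 = (56.0 × 5.52)/61.52 = 5.02 kΩ.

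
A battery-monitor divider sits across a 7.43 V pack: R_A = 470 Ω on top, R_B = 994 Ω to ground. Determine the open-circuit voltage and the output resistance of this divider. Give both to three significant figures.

V_th is the open-circuit tap voltage: 7.43 × 994/(470 + 994) = 5.04 V.
With the supply zeroed, R_A and R_B appear in parallel from the tap: R_th = R_A‖R_B = (470 × 994)/1464 = 319 Ω.

V_th = 5.04 V, R_th = 319 Ω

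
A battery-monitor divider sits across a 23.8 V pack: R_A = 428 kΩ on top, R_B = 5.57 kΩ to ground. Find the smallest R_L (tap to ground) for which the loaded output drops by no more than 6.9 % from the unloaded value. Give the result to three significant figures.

R_L(min) ≈ 74.2 kΩ

Output resistance R_th = R_A‖R_B = (428 × 5.57)/433.6 = 5.498 kΩ.
The fractional drop is R_th/(R_th + R_L); requiring this ≤ 0.0690 gives R_L ≥ R_th(1/0.0690 − 1) = 5.498 × 13.49 = 74.2 kΩ.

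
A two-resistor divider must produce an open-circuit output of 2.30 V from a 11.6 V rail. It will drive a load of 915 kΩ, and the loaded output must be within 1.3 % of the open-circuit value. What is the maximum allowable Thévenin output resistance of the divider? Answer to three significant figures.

R_th ≤ 12.1 kΩ

Loading drop = R_th/(R_th + R_L) ≤ 0.0130, so R_th ≤ R_L · ε/(1−ε) = 915 kΩ × 0.0130/0.9870 = 12.1 kΩ.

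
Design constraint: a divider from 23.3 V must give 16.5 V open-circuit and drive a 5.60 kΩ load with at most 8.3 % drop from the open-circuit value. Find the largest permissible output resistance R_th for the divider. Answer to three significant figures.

R_th ≤ 507 Ω

Loading drop = R_th/(R_th + R_L) ≤ 0.0830, so R_th ≤ R_L · ε/(1−ε) = 5.60 kΩ × 0.0830/0.9170 = 507 Ω.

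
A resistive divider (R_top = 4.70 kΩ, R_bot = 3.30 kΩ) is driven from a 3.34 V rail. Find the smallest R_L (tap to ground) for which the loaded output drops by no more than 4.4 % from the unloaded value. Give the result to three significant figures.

R_L(min) ≈ 42.1 kΩ

Output resistance R_th = R_top‖R_bot = (4.70 × 3.30)/8.000 = 1.939 kΩ.
The fractional drop is R_th/(R_th + R_L); requiring this ≤ 0.0440 gives R_L ≥ R_th(1/0.0440 − 1) = 1.939 × 21.73 = 42.1 kΩ.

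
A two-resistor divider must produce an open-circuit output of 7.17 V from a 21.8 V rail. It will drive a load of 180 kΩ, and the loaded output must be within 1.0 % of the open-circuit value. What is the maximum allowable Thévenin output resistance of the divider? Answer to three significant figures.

Loading drop = R_th/(R_th + R_L) ≤ 0.0100, so R_th ≤ R_L · ε/(1−ε) = 180 kΩ × 0.0100/0.9900 = 1.82 kΩ.
(Any R1, R2 with R2/(R1+R2) = 0.329 and R1‖R2 ≤ 1.82 kΩ will meet the spec.)

R_th ≤ 1.82 kΩ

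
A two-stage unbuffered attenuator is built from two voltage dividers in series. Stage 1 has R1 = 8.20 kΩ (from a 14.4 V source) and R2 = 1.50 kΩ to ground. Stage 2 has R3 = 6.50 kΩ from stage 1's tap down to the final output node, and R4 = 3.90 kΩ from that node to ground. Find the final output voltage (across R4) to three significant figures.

Stage 2 presents R3+R4 = 10.40 kΩ as a load on stage 1's tap.
Stage 1's lower leg becomes R2‖(R3+R4) = 1.311 kΩ, so V_mid = 14.4 × 1.311/9.511 = 1.985 V.
Stage 2 is itself unloaded: V_out = V_mid × R4/(R3+R4) = 1.985 × 3.90/10.40 = 0.744 V.

V_out ≈ 0.744 V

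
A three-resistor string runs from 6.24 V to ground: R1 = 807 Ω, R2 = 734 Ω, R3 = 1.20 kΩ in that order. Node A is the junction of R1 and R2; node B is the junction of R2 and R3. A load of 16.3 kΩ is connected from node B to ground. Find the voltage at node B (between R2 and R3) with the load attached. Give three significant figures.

At node B, R3 is in parallel with the load: R3‖R_L = 1118 Ω.
Below node A the resistance is R2 + (R3‖R_L) = 1852 Ω, so V_A = 6.24 × 1852/2659 = 4.346 V.
Then V_B = V_A × (R3‖R_L)/(R2 + R3‖R_L) = 4.346 × 1118/1852 = 2.62 V.

V ≈ 2.62 V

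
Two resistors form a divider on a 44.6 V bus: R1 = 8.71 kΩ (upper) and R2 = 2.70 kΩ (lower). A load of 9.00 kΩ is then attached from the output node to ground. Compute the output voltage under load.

V_out ≈ 8.59 V

The load sits in parallel with R2: R2‖R_L = (2.70 × 9.00) / (2.70 + 9.00) = 2.077 kΩ.
V_out = 44.6 × 2.077 / (8.71 + 2.077) = 44.6 × 2.077/10.79 = 8.59 V.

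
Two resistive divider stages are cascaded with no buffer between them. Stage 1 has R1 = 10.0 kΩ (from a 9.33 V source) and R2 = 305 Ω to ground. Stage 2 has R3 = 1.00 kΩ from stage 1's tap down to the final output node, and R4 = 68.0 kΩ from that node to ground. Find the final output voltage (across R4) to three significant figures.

V_out ≈ 0.271 V

Stage 2 presents R3+R4 = 69000 Ω as a load on stage 1's tap.
Stage 1's lower leg becomes R2‖(R3+R4) = 303.7 Ω, so V_mid = 9.33 × 303.7/10300 = 0.2750 V.
Stage 2 is itself unloaded: V_out = V_mid × R4/(R3+R4) = 0.2750 × 68000/69000 = 0.271 V.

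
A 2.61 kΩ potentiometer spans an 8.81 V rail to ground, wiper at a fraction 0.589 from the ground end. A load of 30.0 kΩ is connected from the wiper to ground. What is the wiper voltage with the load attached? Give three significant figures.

The wiper splits the pot into (1−α)R = 1.073 kΩ above and αR = 1.537 kΩ below.
Lower section ‖ load = 1.462 kΩ.
V_wiper = 8.81 × 1.462/(1.073 + 1.462) = 5.08 V.

V ≈ 5.08 V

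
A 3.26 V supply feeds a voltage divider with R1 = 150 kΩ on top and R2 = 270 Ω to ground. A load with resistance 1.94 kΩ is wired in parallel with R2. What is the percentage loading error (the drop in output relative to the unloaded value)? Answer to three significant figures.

12.2 %

The divider's output (Thévenin) resistance is R1‖R2 = 269.5 Ω.
Fractional drop under load = R_th/(R_th + R_L) = 269.5 / (269.5 + 1940) = 0.1220.
So the output falls by 12.2 %.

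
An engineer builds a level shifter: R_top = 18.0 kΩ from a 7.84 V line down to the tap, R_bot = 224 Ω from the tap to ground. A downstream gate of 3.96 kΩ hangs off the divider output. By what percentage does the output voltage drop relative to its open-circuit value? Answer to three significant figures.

The divider's output (Thévenin) resistance is R_top‖R_bot = 221.2 Ω.
Fractional drop under load = R_th/(R_th + R_L) = 221.2 / (221.2 + 3960) = 0.05291.
So the output falls by 5.29 %.

5.29 %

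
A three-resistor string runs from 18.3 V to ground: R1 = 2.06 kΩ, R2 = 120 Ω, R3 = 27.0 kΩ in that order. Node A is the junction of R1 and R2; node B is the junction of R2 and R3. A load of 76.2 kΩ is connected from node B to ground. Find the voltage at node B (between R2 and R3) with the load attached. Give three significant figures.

V ≈ 16.5 V

At node B, R3 is in parallel with the load: R3‖R_L = 19940 Ω.
Below node A the resistance is R2 + (R3‖R_L) = 20060 Ω, so V_A = 18.3 × 20060/22120 = 16.60 V.
Then V_B = V_A × (R3‖R_L)/(R2 + R3‖R_L) = 16.60 × 19940/20060 = 16.5 V.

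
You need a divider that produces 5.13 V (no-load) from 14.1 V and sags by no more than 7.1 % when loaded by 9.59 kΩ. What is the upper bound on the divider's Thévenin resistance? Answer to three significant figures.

Loading drop = R_th/(R_th + R_L) ≤ 0.0710, so R_th ≤ R_L · ε/(1−ε) = 9.59 kΩ × 0.0710/0.9290 = 733 Ω.
(Any R1, R2 with R2/(R1+R2) = 0.364 and R1‖R2 ≤ 733 Ω will meet the spec.)

R_th ≤ 733 Ω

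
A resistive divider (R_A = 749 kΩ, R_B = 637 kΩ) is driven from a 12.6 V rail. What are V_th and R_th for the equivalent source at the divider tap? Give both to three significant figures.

V_th = 5.79 V, R_th = 344 kΩ

V_th is the open-circuit tap voltage: 12.6 × 637/(749 + 637) = 5.79 V.
With the supply zeroed, R_A and R_B appear in parallel from the tap: R_th = R_A‖R_B = (749 × 637)/1386 = 344 kΩ.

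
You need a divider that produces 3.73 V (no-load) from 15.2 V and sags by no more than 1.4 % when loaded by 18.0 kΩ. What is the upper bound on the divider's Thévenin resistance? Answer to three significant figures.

R_th ≤ 256 Ω

Loading drop = R_th/(R_th + R_L) ≤ 0.0140, so R_th ≤ R_L · ε/(1−ε) = 18.0 kΩ × 0.0140/0.9860 = 256 Ω.
(Any R1, R2 with R2/(R1+R2) = 0.245 and R1‖R2 ≤ 256 Ω will meet the spec.)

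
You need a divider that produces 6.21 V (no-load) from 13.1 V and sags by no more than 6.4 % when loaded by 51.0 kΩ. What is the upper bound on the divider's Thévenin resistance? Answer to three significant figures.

Loading drop = R_th/(R_th + R_L) ≤ 0.0640, so R_th ≤ R_L · ε/(1−ε) = 51.0 kΩ × 0.0640/0.9360 = 3.49 kΩ.

R_th ≤ 3.49 kΩ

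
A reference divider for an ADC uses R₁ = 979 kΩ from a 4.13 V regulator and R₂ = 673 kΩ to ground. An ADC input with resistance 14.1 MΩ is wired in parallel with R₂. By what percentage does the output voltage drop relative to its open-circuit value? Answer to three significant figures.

2.75 %

The divider's output (Thévenin) resistance is R₁‖R₂ = 398.8 kΩ.
Fractional drop under load = R_th/(R_th + R_L) = 398.8 / (398.8 + 14100) = 0.02751.
So the output falls by 2.75 %.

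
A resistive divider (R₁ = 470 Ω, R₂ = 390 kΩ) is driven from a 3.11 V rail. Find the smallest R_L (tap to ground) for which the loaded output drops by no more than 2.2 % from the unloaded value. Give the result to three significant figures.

Output resistance R_th = R₁‖R₂ = (470 × 390000)/390500 = 469.4 Ω.
The fractional drop is R_th/(R_th + R_L); requiring this ≤ 0.0220 gives R_L ≥ R_th(1/0.0220 − 1) = 469.4 × 44.45 = 20.9 kΩ.

R_L(min) ≈ 20.9 kΩ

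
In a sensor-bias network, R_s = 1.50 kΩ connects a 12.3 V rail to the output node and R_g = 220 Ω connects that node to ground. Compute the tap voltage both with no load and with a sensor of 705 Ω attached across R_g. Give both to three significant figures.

Open-circuit: V = 12.3 × 220/(1500 + 220) = 1.57 V.
With the load, R_g becomes R_g‖R_L = 167.7 Ω, so V = 12.3 × 167.7/1668 = 1.24 V.

Unloaded: 1.57 V; loaded: 1.24 V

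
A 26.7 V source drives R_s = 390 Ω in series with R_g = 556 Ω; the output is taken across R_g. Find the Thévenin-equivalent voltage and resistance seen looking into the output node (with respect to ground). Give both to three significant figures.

V_th is the open-circuit tap voltage: 26.7 × 556/(390 + 556) = 15.7 V.
With the supply zeroed, R_s and R_g appear in parallel from the tap: R_th = R_s‖R_g = (390 × 556)/946.0 = 229 Ω.

V_th = 15.7 V, R_th = 229 Ω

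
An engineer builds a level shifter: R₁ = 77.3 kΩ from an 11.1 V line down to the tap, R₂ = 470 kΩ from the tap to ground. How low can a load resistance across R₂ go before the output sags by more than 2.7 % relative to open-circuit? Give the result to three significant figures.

R_L(min) ≈ 2.39 MΩ

Output resistance R_th = R₁‖R₂ = (77.3 × 470)/547.3 = 66.38 kΩ.
The fractional drop is R_th/(R_th + R_L); requiring this ≤ 0.0270 gives R_L ≥ R_th(1/0.0270 − 1) = 66.38 × 36.04 = 2.39 MΩ.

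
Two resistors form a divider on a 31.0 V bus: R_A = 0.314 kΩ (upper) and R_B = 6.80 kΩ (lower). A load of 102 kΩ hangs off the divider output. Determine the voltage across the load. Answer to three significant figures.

V_out ≈ 29.5 V

The load sits in parallel with R_B: R_B‖R_L = (6800 × 102000) / (6800 + 102000) = 6375 Ω.
V_out = 31.0 × 6375 / (314 + 6375) = 31.0 × 6375/6689 = 29.5 V.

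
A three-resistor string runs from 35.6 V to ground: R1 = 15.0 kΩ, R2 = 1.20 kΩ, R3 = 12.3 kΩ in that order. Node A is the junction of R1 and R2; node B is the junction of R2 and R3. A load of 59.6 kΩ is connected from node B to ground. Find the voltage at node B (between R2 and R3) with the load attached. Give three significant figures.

At node B, R3 is in parallel with the load: R3‖R_L = 10.20 kΩ.
Below node A the resistance is R2 + (R3‖R_L) = 11.40 kΩ, so V_A = 35.6 × 11.40/26.40 = 15.37 V.
Then V_B = V_A × (R3‖R_L)/(R2 + R3‖R_L) = 15.37 × 10.20/11.40 = 13.8 V.

V ≈ 13.8 V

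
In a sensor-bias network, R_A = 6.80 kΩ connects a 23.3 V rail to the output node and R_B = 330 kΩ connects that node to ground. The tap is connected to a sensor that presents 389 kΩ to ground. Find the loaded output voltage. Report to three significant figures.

V_out ≈ 22.4 V

The load sits in parallel with R_B: R_B‖R_L = (330 × 389) / (330 + 389) = 178.5 kΩ.
V_out = 23.3 × 178.5 / (6.80 + 178.5) = 23.3 × 178.5/185.3 = 22.4 V.
(Unloaded it would have been 22.8 V.)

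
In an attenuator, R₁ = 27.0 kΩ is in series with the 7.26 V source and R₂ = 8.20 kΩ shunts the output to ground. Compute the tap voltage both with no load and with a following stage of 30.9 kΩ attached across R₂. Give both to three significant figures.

Unloaded: 1.69 V; loaded: 1.41 V

Open-circuit: V = 7.26 × 8.20/(27.0 + 8.20) = 1.69 V.
With the load, R₂ becomes R₂‖R_L = 6.480 kΩ, so V = 7.26 × 6.480/33.48 = 1.41 V.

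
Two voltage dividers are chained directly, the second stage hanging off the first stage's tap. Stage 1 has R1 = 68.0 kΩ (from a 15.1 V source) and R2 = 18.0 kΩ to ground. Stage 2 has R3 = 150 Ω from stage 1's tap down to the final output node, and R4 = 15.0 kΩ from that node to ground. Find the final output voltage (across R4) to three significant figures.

V_out ≈ 1.61 V

Stage 2 presents R3+R4 = 15150 Ω as a load on stage 1's tap.
Stage 1's lower leg becomes R2‖(R3+R4) = 8226 Ω, so V_mid = 15.1 × 8226/76230 = 1.630 V.
Stage 2 is itself unloaded: V_out = V_mid × R4/(R3+R4) = 1.630 × 15000/15150 = 1.61 V.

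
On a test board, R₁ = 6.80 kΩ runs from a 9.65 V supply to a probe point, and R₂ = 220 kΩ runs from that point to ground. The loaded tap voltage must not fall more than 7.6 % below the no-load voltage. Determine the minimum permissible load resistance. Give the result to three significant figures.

Output resistance R_th = R₁‖R₂ = (6.80 × 220)/226.8 = 6.596 kΩ.
The fractional drop is R_th/(R_th + R_L); requiring this ≤ 0.0760 gives R_L ≥ R_th(1/0.0760 − 1) = 6.596 × 12.16 = 80.2 kΩ.

R_L(min) ≈ 80.2 kΩ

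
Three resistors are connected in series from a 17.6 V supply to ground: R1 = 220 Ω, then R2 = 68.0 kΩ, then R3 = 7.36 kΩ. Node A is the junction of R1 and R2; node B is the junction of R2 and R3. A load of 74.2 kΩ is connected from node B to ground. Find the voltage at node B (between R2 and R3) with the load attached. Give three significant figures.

V ≈ 1.57 V

At node B, R3 is in parallel with the load: R3‖R_L = 6696 Ω.
Below node A the resistance is R2 + (R3‖R_L) = 74700 Ω, so V_A = 17.6 × 74700/74920 = 17.55 V.
Then V_B = V_A × (R3‖R_L)/(R2 + R3‖R_L) = 17.55 × 6696/74700 = 1.57 V.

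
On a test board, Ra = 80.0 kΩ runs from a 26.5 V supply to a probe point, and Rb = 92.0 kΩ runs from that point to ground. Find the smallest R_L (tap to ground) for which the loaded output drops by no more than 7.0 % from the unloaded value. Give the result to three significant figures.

R_L(min) ≈ 569 kΩ

Output resistance R_th = Ra‖Rb = (80.0 × 92.0)/172.0 = 42.79 kΩ.
The fractional drop is R_th/(R_th + R_L); requiring this ≤ 0.0700 gives R_L ≥ R_th(1/0.0700 − 1) = 42.79 × 13.29 = 569 kΩ.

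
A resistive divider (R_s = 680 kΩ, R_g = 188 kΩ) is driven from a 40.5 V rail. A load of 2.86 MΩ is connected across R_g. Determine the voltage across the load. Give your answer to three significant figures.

The load sits in parallel with R_g: R_g‖R_L = (188 × 2860) / (188 + 2860) = 176.4 kΩ.
V_out = 40.5 × 176.4 / (680 + 176.4) = 40.5 × 176.4/856.4 = 8.34 V.

V_out ≈ 8.34 V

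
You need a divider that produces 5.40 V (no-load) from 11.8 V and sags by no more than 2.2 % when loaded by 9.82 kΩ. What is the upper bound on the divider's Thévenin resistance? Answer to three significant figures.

Loading drop = R_th/(R_th + R_L) ≤ 0.0220, so R_th ≤ R_L · ε/(1−ε) = 9.82 kΩ × 0.0220/0.9780 = 221 Ω.
(Any R1, R2 with R2/(R1+R2) = 0.458 and R1‖R2 ≤ 221 Ω will meet the spec.)

R_th ≤ 221 Ω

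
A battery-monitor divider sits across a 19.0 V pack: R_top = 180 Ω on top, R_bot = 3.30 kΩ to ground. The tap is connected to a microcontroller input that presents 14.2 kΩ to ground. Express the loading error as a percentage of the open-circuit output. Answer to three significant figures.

The divider's output (Thévenin) resistance is R_top‖R_bot = 170.7 Ω.
Fractional drop under load = R_th/(R_th + R_L) = 170.7 / (170.7 + 14200) = 0.01188.
So the output falls by 1.19 %.

1.19 %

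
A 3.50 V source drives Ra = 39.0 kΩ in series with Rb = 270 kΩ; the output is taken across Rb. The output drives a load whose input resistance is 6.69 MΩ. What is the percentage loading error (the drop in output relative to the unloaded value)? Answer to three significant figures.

The divider's output (Thévenin) resistance is Ra‖Rb = 34.08 kΩ.
Fractional drop under load = R_th/(R_th + R_L) = 34.08 / (34.08 + 6690) = 0.005068.
So the output falls by 0.507 %.

0.507 %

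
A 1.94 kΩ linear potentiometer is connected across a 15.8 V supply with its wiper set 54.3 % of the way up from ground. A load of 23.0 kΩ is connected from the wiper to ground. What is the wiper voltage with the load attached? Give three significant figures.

The wiper splits the pot into (1−α)R = 886.6 Ω above and αR = 1053 Ω below.
Lower section ‖ load = 1007 Ω.
V_wiper = 15.8 × 1007/(886.6 + 1007) = 8.40 V.

V ≈ 8.40 V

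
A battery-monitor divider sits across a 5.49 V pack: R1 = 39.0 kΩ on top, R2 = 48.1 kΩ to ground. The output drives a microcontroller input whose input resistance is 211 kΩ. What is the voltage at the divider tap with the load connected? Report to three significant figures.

The load sits in parallel with R2: R2‖R_L = (48.1 × 211) / (48.1 + 211) = 39.17 kΩ.
V_out = 5.49 × 39.17 / (39.0 + 39.17) = 5.49 × 39.17/78.17 = 2.75 V.

V_out ≈ 2.75 V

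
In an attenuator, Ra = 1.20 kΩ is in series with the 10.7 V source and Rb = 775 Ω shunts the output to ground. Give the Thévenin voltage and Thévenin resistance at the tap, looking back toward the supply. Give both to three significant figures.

V_th = 4.20 V, R_th = 471 Ω

V_th is the open-circuit tap voltage: 10.7 × 775/(1200 + 775) = 4.20 V.
With the supply zeroed, Ra and Rb appear in parallel from the tap: R_th = Ra‖Rb = (1200 × 775)/1975 = 471 Ω.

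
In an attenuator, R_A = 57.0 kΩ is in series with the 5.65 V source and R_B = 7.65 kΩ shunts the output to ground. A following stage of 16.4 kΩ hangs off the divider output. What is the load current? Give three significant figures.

R_B‖R_L = 5.217 kΩ; V_out = 5.65 × 5.217/62.22 = 0.4737 V.
I_L = V_out / R_L = 0.4737 / 16.4 kΩ = 0.0289 mA.

I_L ≈ 0.0289 mA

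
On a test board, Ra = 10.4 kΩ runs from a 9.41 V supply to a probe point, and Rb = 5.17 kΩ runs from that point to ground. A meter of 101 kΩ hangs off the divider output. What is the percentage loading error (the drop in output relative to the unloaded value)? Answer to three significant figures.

The divider's output (Thévenin) resistance is Ra‖Rb = 3.453 kΩ.
Fractional drop under load = R_th/(R_th + R_L) = 3.453 / (3.453 + 101) = 0.03306.
So the output falls by 3.31 %.

3.31 %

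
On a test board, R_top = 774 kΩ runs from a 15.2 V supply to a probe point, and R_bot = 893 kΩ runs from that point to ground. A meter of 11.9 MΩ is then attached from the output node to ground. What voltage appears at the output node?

The load sits in parallel with R_bot: R_bot‖R_L = (893 × 11900) / (893 + 11900) = 830.7 kΩ.
V_out = 15.2 × 830.7 / (774 + 830.7) = 15.2 × 830.7/1605 = 7.87 V.

V_out ≈ 7.87 V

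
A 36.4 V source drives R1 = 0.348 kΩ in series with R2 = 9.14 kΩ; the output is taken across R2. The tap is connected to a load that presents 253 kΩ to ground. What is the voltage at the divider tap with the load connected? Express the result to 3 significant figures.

V_out ≈ 35.0 V

The load sits in parallel with R2: R2‖R_L = (9140 × 253000) / (9140 + 253000) = 8821 Ω.
V_out = 36.4 × 8821 / (348 + 8821) = 36.4 × 8821/9169 = 35.0 V.
(Unloaded it would have been 35.1 V.)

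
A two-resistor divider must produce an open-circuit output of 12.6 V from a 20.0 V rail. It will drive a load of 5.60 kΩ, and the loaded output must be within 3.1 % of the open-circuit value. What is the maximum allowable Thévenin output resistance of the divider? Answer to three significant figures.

R_th ≤ 179 Ω

Loading drop = R_th/(R_th + R_L) ≤ 0.0310, so R_th ≤ R_L · ε/(1−ε) = 5.60 kΩ × 0.0310/0.9690 = 179 Ω.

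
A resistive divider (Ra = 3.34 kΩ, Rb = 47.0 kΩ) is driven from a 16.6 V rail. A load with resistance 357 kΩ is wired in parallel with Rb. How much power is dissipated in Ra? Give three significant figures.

P ≈ 0.457 mW

Total resistance from the source is Ra + (Rb‖R_L) = 44.87 kΩ, so I = 16.6/44.87 kΩ = 0.3699 mA.
P = I²·Ra = (0.3699 mA)² × 3.34 kΩ = 0.457 mW.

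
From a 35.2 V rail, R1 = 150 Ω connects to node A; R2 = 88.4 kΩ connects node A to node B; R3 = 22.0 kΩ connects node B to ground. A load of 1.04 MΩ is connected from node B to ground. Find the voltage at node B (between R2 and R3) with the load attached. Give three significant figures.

V ≈ 6.89 V

At node B, R3 is in parallel with the load: R3‖R_L = 21540 Ω.
Below node A the resistance is R2 + (R3‖R_L) = 109900 Ω, so V_A = 35.2 × 109900/110100 = 35.15 V.
Then V_B = V_A × (R3‖R_L)/(R2 + R3‖R_L) = 35.15 × 21540/109900 = 6.89 V.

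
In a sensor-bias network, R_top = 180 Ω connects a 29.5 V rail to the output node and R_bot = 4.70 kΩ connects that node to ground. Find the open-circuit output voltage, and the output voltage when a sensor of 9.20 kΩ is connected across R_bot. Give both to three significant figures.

Unloaded: 28.4 V; loaded: 27.9 V

Open-circuit: V = 29.5 × 4700/(180 + 4700) = 28.4 V.
With the load, R_bot becomes R_bot‖R_L = 3111 Ω, so V = 29.5 × 3111/3291 = 27.9 V.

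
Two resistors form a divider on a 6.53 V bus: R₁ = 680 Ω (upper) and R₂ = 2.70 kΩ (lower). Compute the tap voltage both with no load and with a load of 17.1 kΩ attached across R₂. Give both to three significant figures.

Unloaded: 5.22 V; loaded: 5.06 V

Open-circuit: V = 6.53 × 2700/(680 + 2700) = 5.22 V.
With the load, R₂ becomes R₂‖R_L = 2332 Ω, so V = 6.53 × 2332/3012 = 5.06 V.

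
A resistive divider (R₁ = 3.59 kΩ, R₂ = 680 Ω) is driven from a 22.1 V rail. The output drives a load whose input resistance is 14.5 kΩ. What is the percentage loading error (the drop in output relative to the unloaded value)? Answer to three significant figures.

The divider's output (Thévenin) resistance is R₁‖R₂ = 571.7 Ω.
Fractional drop under load = R_th/(R_th + R_L) = 571.7 / (571.7 + 14500) = 0.03793.
So the output falls by 3.79 %.

3.79 %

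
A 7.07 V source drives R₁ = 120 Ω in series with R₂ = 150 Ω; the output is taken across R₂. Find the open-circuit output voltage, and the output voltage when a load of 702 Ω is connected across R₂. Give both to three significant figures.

Unloaded: 3.93 V; loaded: 3.59 V

Open-circuit: V = 7.07 × 150/(120 + 150) = 3.93 V.
With the load, R₂ becomes R₂‖R_L = 123.6 Ω, so V = 7.07 × 123.6/243.6 = 3.59 V.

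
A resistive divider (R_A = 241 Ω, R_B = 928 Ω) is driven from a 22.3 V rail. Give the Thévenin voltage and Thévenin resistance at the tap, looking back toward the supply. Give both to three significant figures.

V_th is the open-circuit tap voltage: 22.3 × 928/(241 + 928) = 17.7 V.
With the supply zeroed, R_A and R_B appear in parallel from the tap: R_th = R_A‖R_B = (241 × 928)/1169 = 191 Ω.

V_th = 17.7 V, R_th = 191 Ω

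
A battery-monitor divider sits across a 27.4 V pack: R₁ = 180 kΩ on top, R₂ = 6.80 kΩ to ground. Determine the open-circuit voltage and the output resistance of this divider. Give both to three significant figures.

V_th is the open-circuit tap voltage: 27.4 × 6.80/(180 + 6.80) = 0.997 V.
With the supply zeroed, R₁ and R₂ appear in parallel from the tap: R_th = R₁‖R₂ = (180 × 6.80)/186.8 = 6.55 kΩ.

V_th = 0.997 V, R_th = 6.55 kΩ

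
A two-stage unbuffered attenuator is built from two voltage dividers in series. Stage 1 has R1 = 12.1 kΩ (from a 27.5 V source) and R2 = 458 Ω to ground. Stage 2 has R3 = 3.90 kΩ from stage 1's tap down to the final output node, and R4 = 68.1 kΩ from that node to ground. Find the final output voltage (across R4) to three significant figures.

Stage 2 presents R3+R4 = 72000 Ω as a load on stage 1's tap.
Stage 1's lower leg becomes R2‖(R3+R4) = 455.1 Ω, so V_mid = 27.5 × 455.1/12560 = 0.9968 V.
Stage 2 is itself unloaded: V_out = V_mid × R4/(R3+R4) = 0.9968 × 68100/72000 = 0.943 V.

V_out ≈ 0.943 V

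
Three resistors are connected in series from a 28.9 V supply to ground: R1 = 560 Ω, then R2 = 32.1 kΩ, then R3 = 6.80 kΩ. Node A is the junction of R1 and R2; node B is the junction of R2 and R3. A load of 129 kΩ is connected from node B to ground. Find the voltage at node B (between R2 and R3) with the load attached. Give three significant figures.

At node B, R3 is in parallel with the load: R3‖R_L = 6459 Ω.
Below node A the resistance is R2 + (R3‖R_L) = 38560 Ω, so V_A = 28.9 × 38560/39120 = 28.49 V.
Then V_B = V_A × (R3‖R_L)/(R2 + R3‖R_L) = 28.49 × 6459/38560 = 4.77 V.

V ≈ 4.77 V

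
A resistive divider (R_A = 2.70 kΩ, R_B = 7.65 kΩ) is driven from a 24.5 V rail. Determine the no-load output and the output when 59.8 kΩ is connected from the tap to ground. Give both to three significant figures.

Unloaded: 18.1 V; loaded: 17.5 V

Open-circuit: V = 24.5 × 7.65/(2.70 + 7.65) = 18.1 V.
With the load, R_B becomes R_B‖R_L = 6.782 kΩ, so V = 24.5 × 6.782/9.482 = 17.5 V.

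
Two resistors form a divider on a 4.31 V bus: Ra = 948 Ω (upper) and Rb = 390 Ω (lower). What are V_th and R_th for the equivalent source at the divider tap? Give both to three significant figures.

V_th = 1.26 V, R_th = 276 Ω

V_th is the open-circuit tap voltage: 4.31 × 390/(948 + 390) = 1.26 V.
With the supply zeroed, Ra and Rb appear in parallel from the tap: R_th = Ra‖Rb = (948 × 390)/1338 = 276 Ω.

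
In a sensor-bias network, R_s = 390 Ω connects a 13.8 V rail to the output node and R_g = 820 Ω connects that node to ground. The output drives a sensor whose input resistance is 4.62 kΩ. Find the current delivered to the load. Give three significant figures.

I_L ≈ 1.91 mA

R_g‖R_L = 696.4 Ω; V_out = 13.8 × 696.4/1086 = 8.846 V.
I_L = V_out / R_L = 8.846 / 4.62 kΩ = 1.91 mA.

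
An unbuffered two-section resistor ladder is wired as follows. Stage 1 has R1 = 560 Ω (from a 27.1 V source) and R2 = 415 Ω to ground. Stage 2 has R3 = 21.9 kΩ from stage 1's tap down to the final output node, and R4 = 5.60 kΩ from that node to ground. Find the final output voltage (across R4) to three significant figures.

V_out ≈ 2.33 V

Stage 2 presents R3+R4 = 27500 Ω as a load on stage 1's tap.
Stage 1's lower leg becomes R2‖(R3+R4) = 408.8 Ω, so V_mid = 27.1 × 408.8/968.8 = 11.44 V.
Stage 2 is itself unloaded: V_out = V_mid × R4/(R3+R4) = 11.44 × 5600/27500 = 2.33 V.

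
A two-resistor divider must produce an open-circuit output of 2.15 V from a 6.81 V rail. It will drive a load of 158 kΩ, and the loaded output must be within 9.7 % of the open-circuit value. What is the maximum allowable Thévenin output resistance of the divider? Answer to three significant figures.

Loading drop = R_th/(R_th + R_L) ≤ 0.0970, so R_th ≤ R_L · ε/(1−ε) = 158 kΩ × 0.0970/0.9030 = 17.0 kΩ.

R_th ≤ 17.0 kΩ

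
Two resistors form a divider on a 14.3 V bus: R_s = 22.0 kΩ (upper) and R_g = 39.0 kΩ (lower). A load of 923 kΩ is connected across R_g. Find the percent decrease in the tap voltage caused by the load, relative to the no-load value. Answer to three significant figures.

The divider's output (Thévenin) resistance is R_s‖R_g = 14.07 kΩ.
Fractional drop under load = R_th/(R_th + R_L) = 14.07 / (14.07 + 923) = 0.01501.
So the output falls by 1.50 %.

1.50 %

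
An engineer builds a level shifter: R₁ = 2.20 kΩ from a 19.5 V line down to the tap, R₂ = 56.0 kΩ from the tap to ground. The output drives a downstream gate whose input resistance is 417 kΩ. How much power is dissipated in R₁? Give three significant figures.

Total resistance from the source is R₁ + (R₂‖R_L) = 51.57 kΩ, so I = 19.5/51.57 kΩ = 0.3781 mA.
P = I²·R₁ = (0.3781 mA)² × 2.20 kΩ = 0.315 mW.

P ≈ 0.315 mW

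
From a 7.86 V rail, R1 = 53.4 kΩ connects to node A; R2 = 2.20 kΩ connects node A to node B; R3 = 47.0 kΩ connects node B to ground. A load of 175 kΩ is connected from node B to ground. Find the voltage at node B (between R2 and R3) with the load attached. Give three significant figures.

At node B, R3 is in parallel with the load: R3‖R_L = 37.05 kΩ.
Below node A the resistance is R2 + (R3‖R_L) = 39.25 kΩ, so V_A = 7.86 × 39.25/92.65 = 3.330 V.
Then V_B = V_A × (R3‖R_L)/(R2 + R3‖R_L) = 3.330 × 37.05/39.25 = 3.14 V.

V ≈ 3.14 V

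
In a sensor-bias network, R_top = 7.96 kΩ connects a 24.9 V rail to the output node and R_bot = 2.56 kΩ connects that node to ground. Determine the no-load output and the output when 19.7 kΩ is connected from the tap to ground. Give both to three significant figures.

Open-circuit: V = 24.9 × 2.56/(7.96 + 2.56) = 6.06 V.
With the load, R_bot becomes R_bot‖R_L = 2.266 kΩ, so V = 24.9 × 2.266/10.23 = 5.52 V.

Unloaded: 6.06 V; loaded: 5.52 V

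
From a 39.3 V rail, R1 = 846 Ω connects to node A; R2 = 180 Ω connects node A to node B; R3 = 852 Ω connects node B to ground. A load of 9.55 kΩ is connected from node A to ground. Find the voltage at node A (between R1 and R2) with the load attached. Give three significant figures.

Below node A the series string R2+R3 = 1032 Ω sits in parallel with the 9550 Ω load: 931.4 Ω.
V_A = 39.3 × 931.4/(846 + 931.4) = 20.6 V.

V ≈ 20.6 V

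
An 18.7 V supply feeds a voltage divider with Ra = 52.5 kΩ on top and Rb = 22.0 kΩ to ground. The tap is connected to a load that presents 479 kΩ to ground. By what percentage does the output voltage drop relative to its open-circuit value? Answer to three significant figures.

3.14 %

The divider's output (Thévenin) resistance is Ra‖Rb = 15.50 kΩ.
Fractional drop under load = R_th/(R_th + R_L) = 15.50 / (15.50 + 479) = 0.03135.
So the output falls by 3.14 %.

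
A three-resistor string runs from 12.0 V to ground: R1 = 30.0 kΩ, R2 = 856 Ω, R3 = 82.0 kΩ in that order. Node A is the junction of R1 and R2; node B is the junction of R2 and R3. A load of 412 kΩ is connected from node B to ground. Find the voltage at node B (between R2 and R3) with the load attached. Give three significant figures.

V ≈ 8.27 V

At node B, R3 is in parallel with the load: R3‖R_L = 68390 Ω.
Below node A the resistance is R2 + (R3‖R_L) = 69240 Ω, so V_A = 12.0 × 69240/99240 = 8.373 V.
Then V_B = V_A × (R3‖R_L)/(R2 + R3‖R_L) = 8.373 × 68390/69240 = 8.27 V.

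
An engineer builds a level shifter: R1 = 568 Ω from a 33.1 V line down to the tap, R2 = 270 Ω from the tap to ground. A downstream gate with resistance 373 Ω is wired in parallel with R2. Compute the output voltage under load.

V_out ≈ 7.15 V

The load sits in parallel with R2: R2‖R_L = (270 × 373) / (270 + 373) = 156.6 Ω.
V_out = 33.1 × 156.6 / (568 + 156.6) = 33.1 × 156.6/724.6 = 7.15 V.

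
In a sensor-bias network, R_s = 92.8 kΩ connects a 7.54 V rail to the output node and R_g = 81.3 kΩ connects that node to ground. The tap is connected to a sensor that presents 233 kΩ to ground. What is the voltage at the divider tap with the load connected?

V_out ≈ 2.97 V

The load sits in parallel with R_g: R_g‖R_L = (81.3 × 233) / (81.3 + 233) = 60.27 kΩ.
V_out = 7.54 × 60.27 / (92.8 + 60.27) = 7.54 × 60.27/153.1 = 2.97 V.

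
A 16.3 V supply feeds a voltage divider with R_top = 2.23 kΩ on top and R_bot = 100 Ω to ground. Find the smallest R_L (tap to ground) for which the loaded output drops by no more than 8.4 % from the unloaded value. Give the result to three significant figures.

Output resistance R_th = R_top‖R_bot = (2230 × 100)/2330 = 95.71 Ω.
The fractional drop is R_th/(R_th + R_L); requiring this ≤ 0.0840 gives R_L ≥ R_th(1/0.0840 − 1) = 95.71 × 10.90 = 1.04 kΩ.

R_L(min) ≈ 1.04 kΩ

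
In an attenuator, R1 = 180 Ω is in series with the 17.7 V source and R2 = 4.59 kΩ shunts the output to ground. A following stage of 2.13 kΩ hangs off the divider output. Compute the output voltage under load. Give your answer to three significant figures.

V_out ≈ 15.8 V

The load sits in parallel with R2: R2‖R_L = (4590 × 2130) / (4590 + 2130) = 1455 Ω.
V_out = 17.7 × 1455 / (180 + 1455) = 17.7 × 1455/1635 = 15.8 V.
(Unloaded it would have been 17.0 V.)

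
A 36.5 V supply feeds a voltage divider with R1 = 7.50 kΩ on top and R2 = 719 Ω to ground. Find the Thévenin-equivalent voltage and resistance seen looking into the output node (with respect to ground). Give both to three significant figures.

V_th = 3.19 V, R_th = 656 Ω

V_th is the open-circuit tap voltage: 36.5 × 719/(7500 + 719) = 3.19 V.
With the supply zeroed, R1 and R2 appear in parallel from the tap: R_th = R1‖R2 = (7500 × 719)/8219 = 656 Ω.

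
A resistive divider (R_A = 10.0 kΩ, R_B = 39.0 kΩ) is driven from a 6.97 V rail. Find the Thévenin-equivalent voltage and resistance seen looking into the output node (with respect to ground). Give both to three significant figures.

V_th is the open-circuit tap voltage: 6.97 × 39.0/(10.0 + 39.0) = 5.55 V.
With the supply zeroed, R_A and R_B appear in parallel from the tap: R_th = R_A‖R_B = (10.0 × 39.0)/49.00 = 7.96 kΩ.

V_th = 5.55 V, R_th = 7.96 kΩ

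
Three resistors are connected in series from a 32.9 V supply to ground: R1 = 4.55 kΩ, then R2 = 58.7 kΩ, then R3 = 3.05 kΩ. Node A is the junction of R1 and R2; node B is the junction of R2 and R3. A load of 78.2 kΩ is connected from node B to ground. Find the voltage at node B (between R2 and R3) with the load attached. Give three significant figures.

At node B, R3 is in parallel with the load: R3‖R_L = 2.936 kΩ.
Below node A the resistance is R2 + (R3‖R_L) = 61.64 kΩ, so V_A = 32.9 × 61.64/66.19 = 30.64 V.
Then V_B = V_A × (R3‖R_L)/(R2 + R3‖R_L) = 30.64 × 2.936/61.64 = 1.46 V.

V ≈ 1.46 V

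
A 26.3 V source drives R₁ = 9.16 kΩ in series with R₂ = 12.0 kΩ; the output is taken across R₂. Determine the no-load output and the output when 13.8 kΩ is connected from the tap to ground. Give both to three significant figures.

Unloaded: 14.9 V; loaded: 10.8 V

Open-circuit: V = 26.3 × 12.0/(9.16 + 12.0) = 14.9 V.
With the load, R₂ becomes R₂‖R_L = 6.419 kΩ, so V = 26.3 × 6.419/15.58 = 10.8 V.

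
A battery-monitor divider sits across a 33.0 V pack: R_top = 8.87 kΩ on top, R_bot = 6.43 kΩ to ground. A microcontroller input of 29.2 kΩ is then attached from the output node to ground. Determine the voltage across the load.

The load sits in parallel with R_bot: R_bot‖R_L = (6.43 × 29.2) / (6.43 + 29.2) = 5.270 kΩ.
V_out = 33.0 × 5.270 / (8.87 + 5.270) = 33.0 × 5.270/14.14 = 12.3 V.
(Unloaded it would have been 13.9 V.)

V_out ≈ 12.3 V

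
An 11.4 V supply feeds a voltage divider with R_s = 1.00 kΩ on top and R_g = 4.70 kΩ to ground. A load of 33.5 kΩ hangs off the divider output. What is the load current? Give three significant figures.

R_g‖R_L = 4.122 kΩ; V_out = 11.4 × 4.122/5.122 = 9.174 V.
I_L = V_out / R_L = 9.174 / 33.5 kΩ = 0.274 mA.

I_L ≈ 0.274 mA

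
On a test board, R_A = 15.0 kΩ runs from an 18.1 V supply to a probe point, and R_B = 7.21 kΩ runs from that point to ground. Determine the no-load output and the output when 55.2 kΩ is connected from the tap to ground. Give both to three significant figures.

Unloaded: 5.88 V; loaded: 5.40 V

Open-circuit: V = 18.1 × 7.21/(15.0 + 7.21) = 5.88 V.
With the load, R_B becomes R_B‖R_L = 6.377 kΩ, so V = 18.1 × 6.377/21.38 = 5.40 V.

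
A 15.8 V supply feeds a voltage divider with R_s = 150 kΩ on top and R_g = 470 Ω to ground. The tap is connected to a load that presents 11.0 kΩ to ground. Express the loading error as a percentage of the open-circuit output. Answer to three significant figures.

4.09 %

The divider's output (Thévenin) resistance is R_s‖R_g = 468.5 Ω.
Fractional drop under load = R_th/(R_th + R_L) = 468.5 / (468.5 + 11000) = 0.04085.
So the output falls by 4.09 %.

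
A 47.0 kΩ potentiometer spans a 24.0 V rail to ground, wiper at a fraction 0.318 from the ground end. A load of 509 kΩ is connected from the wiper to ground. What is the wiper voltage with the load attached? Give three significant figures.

V ≈ 7.48 V

The wiper splits the pot into (1−α)R = 32.05 kΩ above and αR = 14.95 kΩ below.
Lower section ‖ load = 14.52 kΩ.
V_wiper = 24.0 × 14.52/(32.05 + 14.52) = 7.48 V.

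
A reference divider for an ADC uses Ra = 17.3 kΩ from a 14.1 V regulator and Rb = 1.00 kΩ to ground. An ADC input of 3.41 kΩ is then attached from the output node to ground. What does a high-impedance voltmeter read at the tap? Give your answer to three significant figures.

The load sits in parallel with Rb: Rb‖R_L = (1.00 × 3.41) / (1.00 + 3.41) = 0.7732 kΩ.
V_out = 14.1 × 0.7732 / (17.3 + 0.7732) = 14.1 × 0.7732/18.07 = 0.603 V.

V_out ≈ 0.603 V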